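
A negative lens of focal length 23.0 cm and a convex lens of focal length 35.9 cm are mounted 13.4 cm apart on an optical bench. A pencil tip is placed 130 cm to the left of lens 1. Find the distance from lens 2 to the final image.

400 cm

Lens 1 is diverging, so f₁ = −23.0 cm.
Lens 1: 1/d_i1 = 1/f₁ − 1/d_o1 = 1/(-23.0) − 1/(130) = -0.05117, so d_i1 = -19.54 cm.
The intermediate image is 19.54 cm to the left of lens 1 (virtual), which is 13.4 − (-19.54) = 32.94 cm to the left of lens 2, so d_o2 = +32.94 cm.
Lens 2: 1/d_i2 = 1/f₂ − 1/d_o2 = 1/(35.9) − 1/(32.94) = -0.002503, so d_i2 = -400 cm.
The final image is virtual, 400 cm to the left of lens 2 (overall magnification ≈ 1.8).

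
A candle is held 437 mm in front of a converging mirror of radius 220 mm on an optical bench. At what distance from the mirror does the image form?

147 mm

f = R/2 = 220/2 = 110.0 mm.
Mirror equation: 1/v = 1/f − 1/u = 1/(110.0) − 1/(437) = 0.009091 − 0.002288 = 0.006803, so v = 147 mm.
The image is real, inverted and reduced, in front of the mirror.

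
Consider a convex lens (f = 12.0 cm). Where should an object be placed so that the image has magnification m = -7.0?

13.7 cm

m = −d_i/d_o ⇒ d_i = −m·d_o.
1/f = 1/d_o + 1/d_i = 1/d_o − 1/(m·d_o) = (1 − 1/m)/d_o, so d_o = f(1 − 1/m) = (12.00)(1 − 1/(-7.0)) = 13.7 cm.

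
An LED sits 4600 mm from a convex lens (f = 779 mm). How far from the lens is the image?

Lens equation: 1/q = 1/f − 1/p = 1/(779.0) − 1/(4600) = 0.001284 − 0.0002174 = 0.001066, so q = 938 mm.
The image is real, inverted and reduced, on the far side of the lens.

938 mm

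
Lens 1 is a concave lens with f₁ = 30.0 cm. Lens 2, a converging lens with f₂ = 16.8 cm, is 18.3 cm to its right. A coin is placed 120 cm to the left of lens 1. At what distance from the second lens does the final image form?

Lens 1 is diverging, so f₁ = −30.0 cm.
Lens 1: 1/d_i1 = 1/f₁ − 1/d_o1 = 1/(-30.0) − 1/(120) = -0.04167, so d_i1 = -24.00 cm.
The intermediate image is 24.00 cm to the left of lens 1 (virtual), which is 18.3 − (-24.00) = 42.30 cm to the left of lens 2, so d_o2 = +42.30 cm.
Lens 2: 1/d_i2 = 1/f₂ − 1/d_o2 = 1/(16.8) − 1/(42.30) = 0.03588, so d_i2 = 27.9 cm.
The final image is real, 27.9 cm to the right of lens 2 (overall magnification ≈ -0.13).

27.9 cm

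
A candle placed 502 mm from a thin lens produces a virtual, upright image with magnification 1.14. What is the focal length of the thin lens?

m = −d_i/d_o ⇒ d_i = −m·d_o = −(+1.14)·(502) = -572.3 mm.
1/f = 1/d_o + 1/d_i = 1/(502) + 1/(-572.3) = 0.0002447, so f = 4090 mm.
Since f is positive, the thin lens is converging.

f = 4090 mm (converging)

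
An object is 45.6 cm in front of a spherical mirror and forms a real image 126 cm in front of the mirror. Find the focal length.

Real image ⇒ d_i = +126 cm.
1/f = 1/d_o + 1/d_i = 1/(45.6) + 1/(126) = 0.02987, so f = 33.5 cm.
Since f is positive, the spherical mirror is concave.

f = 33.5 cm (concave)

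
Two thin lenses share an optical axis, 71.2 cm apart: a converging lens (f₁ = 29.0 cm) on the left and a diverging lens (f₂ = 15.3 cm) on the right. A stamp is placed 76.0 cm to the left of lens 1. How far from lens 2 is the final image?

Lens 1: 1/d_i1 = 1/f₁ − 1/d_o1 = 1/(29.0) − 1/(76.0) = 0.02132, so d_i1 = 46.89 cm.
The intermediate image is 46.89 cm to the right of lens 1, which is 71.2 − (46.89) = 24.31 cm to the left of lens 2, so d_o2 = +24.31 cm.
Lens 2 is diverging, so f₂ = −15.3 cm.
Lens 2: 1/d_i2 = 1/f₂ − 1/d_o2 = 1/(-15.3) − 1/(24.31) = -0.1065, so d_i2 = -9.39 cm.
The final image is virtual, 9.39 cm to the left of lens 2 (overall magnification ≈ -0.24).

9.39 cm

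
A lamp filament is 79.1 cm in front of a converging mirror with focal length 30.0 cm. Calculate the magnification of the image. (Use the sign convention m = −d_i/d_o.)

m = -0.611

1/d_i = 1/f − 1/d_o = 1/(30.00) − 1/(79.1) = 0.02069, so d_i = 48.33 cm.
m = −d_i/d_o = −(48.33)/(79.1) = -0.611.
The image is real, inverted and reduced, in front of the mirror.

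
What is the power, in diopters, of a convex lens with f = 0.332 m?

P = +3.01 D

P = 1/f = 1/(0.332 m) = +3.01 D.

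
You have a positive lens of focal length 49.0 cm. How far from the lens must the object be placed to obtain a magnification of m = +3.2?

33.7 cm

m = −d_i/d_o ⇒ d_i = −m·d_o.
1/f = 1/d_o + 1/d_i = 1/d_o − 1/(m·d_o) = (1 − 1/m)/d_o, so d_o = f(1 − 1/m) = (49.00)(1 − 1/(+3.2)) = 33.7 cm.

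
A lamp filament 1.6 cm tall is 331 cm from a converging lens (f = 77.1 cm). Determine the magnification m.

1/d_i = 1/f − 1/d_o = 1/(77.10) − 1/(331) = 0.009949, so d_i = 100.5 cm.
m = −d_i/d_o = −(100.5)/(331) = -0.304.
The image is real, inverted and reduced, on the far side of the lens.

m = -0.304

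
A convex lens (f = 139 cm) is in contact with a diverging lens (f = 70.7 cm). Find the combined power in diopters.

P = -0.695 D

P₁ = 1/f₁ = 1/(1.39 m) = +0.7194 D; P₂ = 1/f₂ = 1/(-0.707 m) = -1.414 D.
For thin lenses in contact, P = P₁ + P₂ = (+0.7194) + (-1.414) = -0.695 D.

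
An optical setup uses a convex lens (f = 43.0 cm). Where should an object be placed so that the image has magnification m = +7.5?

37.3 cm

m = −d_i/d_o ⇒ d_i = −m·d_o.
1/f = 1/d_o + 1/d_i = 1/d_o − 1/(m·d_o) = (1 − 1/m)/d_o, so d_o = f(1 − 1/m) = (43.00)(1 − 1/(+7.5)) = 37.3 cm.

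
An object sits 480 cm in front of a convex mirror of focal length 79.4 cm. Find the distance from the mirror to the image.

For a convex mirror, f = -79.4 cm.
Mirror equation: 1/s_i = 1/f − 1/s_o = 1/(-79.40) − 1/(480) = -0.01259 − 0.002083 = -0.01468, so s_i = -68.1 cm.
The image is virtual, upright and reduced, behind the mirror.

68.1 cm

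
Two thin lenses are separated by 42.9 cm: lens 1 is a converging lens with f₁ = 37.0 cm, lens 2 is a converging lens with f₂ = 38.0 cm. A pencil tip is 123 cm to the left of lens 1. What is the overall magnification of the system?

m = -0.340

Lens 1: 1/d_i1 = 1/(37.0) − 1/(123) = 0.01890, so d_i1 = 52.92 cm; m₁ = −d_i1/d_o1 = -0.4302.
d_o2 = 42.9 − (52.92) = -10.02 cm (virtual object).
Lens 2: 1/d_i2 = 1/(38.0) − 1/(-10.02) = 0.1261, so d_i2 = 7.929 cm; m₂ = −d_i2/d_o2 = +0.7913.
m = m₁·m₂ = (-0.4302)(+0.7913) = -0.340.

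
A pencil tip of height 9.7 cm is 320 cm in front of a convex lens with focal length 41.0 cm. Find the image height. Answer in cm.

1.43 cm

1/d_i = 1/f − 1/d_o = 1/(41.00) − 1/(320) = 0.02127, so d_i = 47.03 cm.
m = −d_i/d_o = -0.1470.
|h_i| = |m|·h_o = 0.1470 × 9.7 = 1.43 cm. The image is real, inverted and reduced, on the far side of the lens.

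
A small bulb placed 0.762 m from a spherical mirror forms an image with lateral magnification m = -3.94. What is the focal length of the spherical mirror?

m = −d_i/d_o ⇒ d_i = −m·d_o = −(-3.94)·(0.762) = 3.002 m.
1/f = 1/d_o + 1/d_i = 1/(0.762) + 1/(3.002) = 1.645, so f = 0.608 m.
Since f is positive, the spherical mirror is concave.

f = 0.608 m (concave)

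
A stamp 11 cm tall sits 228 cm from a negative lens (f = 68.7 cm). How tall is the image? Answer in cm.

2.55 cm

For a negative lens, f = -68.7 cm.
1/d_i = 1/f − 1/d_o = 1/(-68.70) − 1/(228) = -0.01894, so d_i = -52.79 cm.
m = −d_i/d_o = +0.2315.
|h_i| = |m|·h_o = 0.2315 × 11 = 2.55 cm. The image is virtual, upright and reduced, on the same side as the object.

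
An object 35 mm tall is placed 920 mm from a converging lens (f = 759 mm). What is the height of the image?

165 mm

1/d_i = 1/f − 1/d_o = 1/(759.0) − 1/(920) = 0.0002306, so d_i = 4337 mm.
m = −d_i/d_o = -4.714.
|h_i| = |m|·h_o = 4.714 × 35 = 165 mm. The image is real, inverted and enlarged, on the far side of the lens.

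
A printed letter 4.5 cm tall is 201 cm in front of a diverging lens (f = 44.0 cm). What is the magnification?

m = +0.180

For a diverging lens, f = -44.0 cm.
1/d_i = 1/f − 1/d_o = 1/(-44.00) − 1/(201) = -0.02770, so d_i = -36.10 cm.
m = −d_i/d_o = −(-36.10)/(201) = +0.180.
The image is virtual, upright and reduced, on the same side as the object.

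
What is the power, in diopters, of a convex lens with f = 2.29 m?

P = 1/f = 1/(2.29 m) = +0.437 D.

P = +0.437 D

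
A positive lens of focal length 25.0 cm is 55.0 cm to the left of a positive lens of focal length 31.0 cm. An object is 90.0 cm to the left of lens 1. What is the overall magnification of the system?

Lens 1: 1/d_i1 = 1/(25.0) − 1/(90.0) = 0.02889, so d_i1 = 34.62 cm; m₁ = −d_i1/d_o1 = -0.3847.
d_o2 = 55.0 − (34.62) = 20.38 cm.
Lens 2: 1/d_i2 = 1/(31.0) − 1/(20.38) = -0.01681, so d_i2 = -59.49 cm; m₂ = −d_i2/d_o2 = +2.919.
m = m₁·m₂ = (-0.3847)(+2.919) = -1.12.

m = -1.12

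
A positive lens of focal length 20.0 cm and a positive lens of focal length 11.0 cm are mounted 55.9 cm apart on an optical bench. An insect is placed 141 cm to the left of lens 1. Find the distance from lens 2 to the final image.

16.6 cm

Lens 1: 1/d_i1 = 1/f₁ − 1/d_o1 = 1/(20.0) − 1/(141) = 0.04291, so d_i1 = 23.31 cm.
The intermediate image is 23.31 cm to the right of lens 1, which is 55.9 − (23.31) = 32.59 cm to the left of lens 2, so d_o2 = +32.59 cm.
Lens 2: 1/d_i2 = 1/f₂ − 1/d_o2 = 1/(11.0) − 1/(32.59) = 0.06022, so d_i2 = 16.6 cm.
The final image is real, 16.6 cm to the right of lens 2 (overall magnification ≈ 0.084).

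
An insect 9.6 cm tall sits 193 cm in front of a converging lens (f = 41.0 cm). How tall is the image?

1/d_i = 1/f − 1/d_o = 1/(41.00) − 1/(193) = 0.01921, so d_i = 52.06 cm.
m = −d_i/d_o = -0.2697.
|h_i| = |m|·h_o = 0.2697 × 9.6 = 2.59 cm. The image is real, inverted and reduced, on the far side of the lens.

2.59 cm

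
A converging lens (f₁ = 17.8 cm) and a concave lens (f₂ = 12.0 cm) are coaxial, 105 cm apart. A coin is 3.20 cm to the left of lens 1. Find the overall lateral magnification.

Lens 1: 1/d_i1 = 1/(17.8) − 1/(3.20) = -0.2563, so d_i1 = -3.901 cm; m₁ = −d_i1/d_o1 = +1.219.
d_o2 = 105 − (-3.901) = 108.9 cm.
f₂ = −12.0 cm (diverging).
Lens 2: 1/d_i2 = 1/(-12.0) − 1/(108.9) = -0.09252, so d_i2 = -10.81 cm; m₂ = −d_i2/d_o2 = +0.09926.
m = m₁·m₂ = (+1.219)(+0.09926) = +0.121.

m = +0.121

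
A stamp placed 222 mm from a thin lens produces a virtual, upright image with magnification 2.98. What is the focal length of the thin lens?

f = 334 mm (converging)

m = −d_i/d_o ⇒ d_i = −m·d_o = −(+2.98)·(222) = -661.6 mm.
1/f = 1/d_o + 1/d_i = 1/(222) + 1/(-661.6) = 0.002993, so f = 334 mm.
Since f is positive, the thin lens is converging.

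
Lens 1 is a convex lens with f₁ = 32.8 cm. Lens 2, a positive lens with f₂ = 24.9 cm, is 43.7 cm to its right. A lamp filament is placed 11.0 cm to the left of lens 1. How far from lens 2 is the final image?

42.4 cm

Lens 1: 1/d_i1 = 1/f₁ − 1/d_o1 = 1/(32.8) − 1/(11.0) = -0.06042, so d_i1 = -16.55 cm.
The intermediate image is 16.55 cm to the left of lens 1 (virtual), which is 43.7 − (-16.55) = 60.25 cm to the left of lens 2, so d_o2 = +60.25 cm.
Lens 2: 1/d_i2 = 1/f₂ − 1/d_o2 = 1/(24.9) − 1/(60.25) = 0.02356, so d_i2 = 42.4 cm.
The final image is real, 42.4 cm to the right of lens 2 (overall magnification ≈ -1.1).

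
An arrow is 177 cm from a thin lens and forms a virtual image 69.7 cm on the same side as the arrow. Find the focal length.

f = -115 cm (diverging)

Virtual image ⇒ d_i = −69.7 cm.
1/f = 1/d_o + 1/d_i = 1/(177) + 1/(-69.7) = -0.008697, so f = -115 cm.
Since f is negative, the thin lens is diverging.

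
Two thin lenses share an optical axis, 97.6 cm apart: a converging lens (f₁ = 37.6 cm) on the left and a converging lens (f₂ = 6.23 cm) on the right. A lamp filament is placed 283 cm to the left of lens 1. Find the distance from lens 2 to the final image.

7.04 cm

Lens 1: 1/d_i1 = 1/f₁ − 1/d_o1 = 1/(37.6) − 1/(283) = 0.02306, so d_i1 = 43.36 cm.
The intermediate image is 43.36 cm to the right of lens 1, which is 97.6 − (43.36) = 54.24 cm to the left of lens 2, so d_o2 = +54.24 cm.
Lens 2: 1/d_i2 = 1/f₂ − 1/d_o2 = 1/(6.23) − 1/(54.24) = 0.1421, so d_i2 = 7.04 cm.
The final image is real, 7.04 cm to the right of lens 2 (overall magnification ≈ 0.020).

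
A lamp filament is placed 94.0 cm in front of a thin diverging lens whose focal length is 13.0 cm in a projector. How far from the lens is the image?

For a diverging lens, f = -13.0 cm.
Lens equation: 1/s_i = 1/f − 1/s_o = 1/(-13.00) − 1/(94.0) = -0.07692 − 0.01064 = -0.08756, so s_i = -11.4 cm.
The image is virtual, upright and reduced, on the same side as the object.

11.4 cm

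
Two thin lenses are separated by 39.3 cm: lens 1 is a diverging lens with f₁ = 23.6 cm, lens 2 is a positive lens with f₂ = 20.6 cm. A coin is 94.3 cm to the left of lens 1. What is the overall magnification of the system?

m = -0.110

f₁ = −23.6 cm (diverging).
Lens 1: 1/d_i1 = 1/(-23.6) − 1/(94.3) = -0.05298, so d_i1 = -18.88 cm; m₁ = −d_i1/d_o1 = +0.2002.
d_o2 = 39.3 − (-18.88) = 58.18 cm.
Lens 2: 1/d_i2 = 1/(20.6) − 1/(58.18) = 0.03136, so d_i2 = 31.89 cm; m₂ = −d_i2/d_o2 = -0.5482.
m = m₁·m₂ = (+0.2002)(-0.5482) = -0.110.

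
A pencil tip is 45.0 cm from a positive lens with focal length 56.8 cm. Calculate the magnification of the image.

m = +4.81

1/d_i = 1/f − 1/d_o = 1/(56.80) − 1/(45.0) = -0.004617, so d_i = -216.6 cm.
m = −d_i/d_o = −(-216.6)/(45.0) = +4.81.
The image is virtual, upright and enlarged, on the same side as the object.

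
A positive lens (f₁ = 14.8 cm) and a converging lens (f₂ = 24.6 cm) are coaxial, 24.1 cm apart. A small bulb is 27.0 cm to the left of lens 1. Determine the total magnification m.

Lens 1: 1/d_i1 = 1/(14.8) − 1/(27.0) = 0.03053, so d_i1 = 32.75 cm; m₁ = −d_i1/d_o1 = -1.213.
d_o2 = 24.1 − (32.75) = -8.650 cm (virtual object).
Lens 2: 1/d_i2 = 1/(24.6) − 1/(-8.650) = 0.1563, so d_i2 = 6.400 cm; m₂ = −d_i2/d_o2 = +0.7398.
m = m₁·m₂ = (-1.213)(+0.7398) = -0.897.

m = -0.897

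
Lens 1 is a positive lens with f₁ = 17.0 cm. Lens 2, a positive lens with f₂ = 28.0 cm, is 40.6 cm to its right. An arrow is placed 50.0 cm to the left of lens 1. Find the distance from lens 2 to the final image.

31.6 cm

Lens 1: 1/d_i1 = 1/f₁ − 1/d_o1 = 1/(17.0) − 1/(50.0) = 0.03882, so d_i1 = 25.76 cm.
The intermediate image is 25.76 cm to the right of lens 1, which is 40.6 − (25.76) = 14.84 cm to the left of lens 2, so d_o2 = +14.84 cm.
Lens 2: 1/d_i2 = 1/f₂ − 1/d_o2 = 1/(28.0) − 1/(14.84) = -0.03167, so d_i2 = -31.6 cm.
The final image is virtual, 31.6 cm to the left of lens 2 (overall magnification ≈ -1.1).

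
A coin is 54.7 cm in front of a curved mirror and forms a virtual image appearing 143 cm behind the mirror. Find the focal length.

f = 88.6 cm (concave)

Virtual image ⇒ d_i = −143 cm.
1/f = 1/d_o + 1/d_i = 1/(54.7) + 1/(-143) = 0.01129, so f = 88.6 cm.
Since f is positive, the curved mirror is concave.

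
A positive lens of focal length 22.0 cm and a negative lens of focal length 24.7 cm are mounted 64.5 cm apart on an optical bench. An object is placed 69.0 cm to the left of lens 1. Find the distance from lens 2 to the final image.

14.0 cm

Lens 1: 1/d_i1 = 1/f₁ − 1/d_o1 = 1/(22.0) − 1/(69.0) = 0.03096, so d_i1 = 32.30 cm.
The intermediate image is 32.30 cm to the right of lens 1, which is 64.5 − (32.30) = 32.20 cm to the left of lens 2, so d_o2 = +32.20 cm.
Lens 2 is diverging, so f₂ = −24.7 cm.
Lens 2: 1/d_i2 = 1/f₂ − 1/d_o2 = 1/(-24.7) − 1/(32.20) = -0.07154, so d_i2 = -14.0 cm.
The final image is virtual, 14.0 cm to the left of lens 2 (overall magnification ≈ -0.20).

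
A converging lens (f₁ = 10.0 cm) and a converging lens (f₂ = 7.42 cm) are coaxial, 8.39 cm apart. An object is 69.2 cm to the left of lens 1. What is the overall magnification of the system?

Lens 1: 1/d_i1 = 1/(10.0) − 1/(69.2) = 0.08555, so d_i1 = 11.69 cm; m₁ = −d_i1/d_o1 = -0.1689.
d_o2 = 8.39 − (11.69) = -3.300 cm (virtual object).
Lens 2: 1/d_i2 = 1/(7.42) − 1/(-3.300) = 0.4378, so d_i2 = 2.284 cm; m₂ = −d_i2/d_o2 = +0.6922.
m = m₁·m₂ = (-0.1689)(+0.6922) = -0.117.

m = -0.117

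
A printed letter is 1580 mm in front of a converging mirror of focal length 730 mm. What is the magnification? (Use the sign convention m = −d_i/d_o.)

1/d_i = 1/f − 1/d_o = 1/(730.0) − 1/(1580) = 0.0007370, so d_i = 1357 mm.
m = −d_i/d_o = −(1357)/(1580) = -0.859.
The image is real, inverted and reduced, in front of the mirror.

m = -0.859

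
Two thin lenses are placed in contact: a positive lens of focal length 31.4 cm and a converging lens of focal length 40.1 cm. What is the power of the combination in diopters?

P = +5.68 D

P₁ = 1/f₁ = 1/(0.314 m) = +3.185 D; P₂ = 1/f₂ = 1/(0.401 m) = +2.494 D.
For thin lenses in contact, P = P₁ + P₂ = (+3.185) + (+2.494) = +5.68 D.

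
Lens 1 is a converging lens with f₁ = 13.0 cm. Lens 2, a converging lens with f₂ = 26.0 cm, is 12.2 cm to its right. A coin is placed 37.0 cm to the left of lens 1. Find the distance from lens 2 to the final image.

Lens 1: 1/d_i1 = 1/f₁ − 1/d_o1 = 1/(13.0) − 1/(37.0) = 0.04990, so d_i1 = 20.04 cm.
The intermediate image is 20.04 cm to the right of lens 1, which lies 7.840 cm to the right of lens 2 — a virtual object — so d_o2 = −7.840 cm.
Lens 2: 1/d_i2 = 1/f₂ − 1/d_o2 = 1/(26.0) − 1/(-7.840) = 0.1660, so d_i2 = 6.02 cm.
The final image is real, 6.02 cm to the right of lens 2 (overall magnification ≈ -0.42).

6.02 cm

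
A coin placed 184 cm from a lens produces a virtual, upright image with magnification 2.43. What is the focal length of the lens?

m = −d_i/d_o ⇒ d_i = −m·d_o = −(+2.43)·(184) = -447.1 cm.
1/f = 1/d_o + 1/d_i = 1/(184) + 1/(-447.1) = 0.003198, so f = 313 cm.
Since f is positive, the lens is converging.

f = 313 cm (converging)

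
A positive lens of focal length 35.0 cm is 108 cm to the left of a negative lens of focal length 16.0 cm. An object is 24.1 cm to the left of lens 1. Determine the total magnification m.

Lens 1: 1/d_i1 = 1/(35.0) − 1/(24.1) = -0.01292, so d_i1 = -77.39 cm; m₁ = −d_i1/d_o1 = +3.211.
d_o2 = 108 − (-77.39) = 185.4 cm.
f₂ = −16.0 cm (diverging).
Lens 2: 1/d_i2 = 1/(-16.0) − 1/(185.4) = -0.06789, so d_i2 = -14.73 cm; m₂ = −d_i2/d_o2 = +0.07944.
m = m₁·m₂ = (+3.211)(+0.07944) = +0.255.

m = +0.255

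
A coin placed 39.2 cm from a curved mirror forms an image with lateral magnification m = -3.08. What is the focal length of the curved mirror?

m = −d_i/d_o ⇒ d_i = −m·d_o = −(-3.08)·(39.2) = 120.7 cm.
1/f = 1/d_o + 1/d_i = 1/(39.2) + 1/(120.7) = 0.03380, so f = 29.6 cm.
Since f is positive, the curved mirror is concave.

f = 29.6 cm (concave)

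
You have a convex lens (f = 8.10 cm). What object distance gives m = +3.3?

5.65 cm

m = −d_i/d_o ⇒ d_i = −m·d_o.
1/f = 1/d_o + 1/d_i = 1/d_o − 1/(m·d_o) = (1 − 1/m)/d_o, so d_o = f(1 − 1/m) = (8.100)(1 − 1/(+3.3)) = 5.65 cm.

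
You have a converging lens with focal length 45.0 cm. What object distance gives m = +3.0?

m = −d_i/d_o ⇒ d_i = −m·d_o.
1/f = 1/d_o + 1/d_i = 1/d_o − 1/(m·d_o) = (1 − 1/m)/d_o, so d_o = f(1 − 1/m) = (45.00)(1 − 1/(+3.0)) = 30.0 cm.

30.0 cm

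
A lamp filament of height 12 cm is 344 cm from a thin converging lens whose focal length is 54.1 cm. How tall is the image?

1/d_i = 1/f − 1/d_o = 1/(54.10) − 1/(344) = 0.01558, so d_i = 64.20 cm.
m = −d_i/d_o = -0.1866.
|h_i| = |m|·h_o = 0.1866 × 12 = 2.24 cm. The image is real, inverted and reduced, on the far side of the lens.

2.24 cm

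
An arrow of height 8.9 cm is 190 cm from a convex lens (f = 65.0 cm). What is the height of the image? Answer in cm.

1/d_i = 1/f − 1/d_o = 1/(65.00) − 1/(190) = 0.01012, so d_i = 98.80 cm.
m = −d_i/d_o = -0.5200.
|h_i| = |m|·h_o = 0.5200 × 8.9 = 4.63 cm. The image is real, inverted and reduced, on the far side of the lens.

4.63 cm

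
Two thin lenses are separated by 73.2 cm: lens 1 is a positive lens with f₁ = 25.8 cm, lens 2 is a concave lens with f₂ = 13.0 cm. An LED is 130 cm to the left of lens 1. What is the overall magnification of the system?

m = -0.0596

Lens 1: 1/d_i1 = 1/(25.8) − 1/(130) = 0.03107, so d_i1 = 32.19 cm; m₁ = −d_i1/d_o1 = -0.2476.
d_o2 = 73.2 − (32.19) = 41.01 cm.
f₂ = −13.0 cm (diverging).
Lens 2: 1/d_i2 = 1/(-13.0) − 1/(41.01) = -0.1013, so d_i2 = -9.871 cm; m₂ = −d_i2/d_o2 = +0.2407.
m = m₁·m₂ = (-0.2476)(+0.2407) = -0.0596.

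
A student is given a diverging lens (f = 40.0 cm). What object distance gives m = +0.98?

0.816 cm

For a diverging lens, f = -40.0 cm.
m = −d_i/d_o ⇒ d_i = −m·d_o.
1/f = 1/d_o + 1/d_i = 1/d_o − 1/(m·d_o) = (1 − 1/m)/d_o, so d_o = f(1 − 1/m) = (-40.00)(1 − 1/(+0.98)) = 0.816 cm.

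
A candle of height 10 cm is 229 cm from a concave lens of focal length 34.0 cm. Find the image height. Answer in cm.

1.29 cm

For a concave lens, f = -34.0 cm.
1/d_i = 1/f − 1/d_o = 1/(-34.00) − 1/(229) = -0.03378, so d_i = -29.60 cm.
m = −d_i/d_o = +0.1293.
|h_i| = |m|·h_o = 0.1293 × 10 = 1.29 cm. The image is virtual, upright and reduced, on the same side as the object.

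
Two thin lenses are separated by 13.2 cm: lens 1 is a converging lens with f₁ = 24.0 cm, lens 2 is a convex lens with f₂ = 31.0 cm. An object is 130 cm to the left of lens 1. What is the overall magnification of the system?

Lens 1: 1/d_i1 = 1/(24.0) − 1/(130) = 0.03397, so d_i1 = 29.43 cm; m₁ = −d_i1/d_o1 = -0.2264.
d_o2 = 13.2 − (29.43) = -16.23 cm (virtual object).
Lens 2: 1/d_i2 = 1/(31.0) − 1/(-16.23) = 0.09387, so d_i2 = 10.65 cm; m₂ = −d_i2/d_o2 = +0.6564.
m = m₁·m₂ = (-0.2264)(+0.6564) = -0.149.

m = -0.149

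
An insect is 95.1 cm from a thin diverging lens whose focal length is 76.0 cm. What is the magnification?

For a diverging lens, f = -76.0 cm.
1/d_i = 1/f − 1/d_o = 1/(-76.00) − 1/(95.1) = -0.02367, so d_i = -42.24 cm.
m = −d_i/d_o = −(-42.24)/(95.1) = +0.444.
The image is virtual, upright and reduced, on the same side as the object.

m = +0.444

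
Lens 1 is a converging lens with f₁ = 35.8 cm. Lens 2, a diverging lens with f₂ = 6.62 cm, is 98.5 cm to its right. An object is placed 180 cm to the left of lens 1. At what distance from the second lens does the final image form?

5.89 cm

Lens 1: 1/d_i1 = 1/f₁ − 1/d_o1 = 1/(35.8) − 1/(180) = 0.02238, so d_i1 = 44.69 cm.
The intermediate image is 44.69 cm to the right of lens 1, which is 98.5 − (44.69) = 53.81 cm to the left of lens 2, so d_o2 = +53.81 cm.
Lens 2 is diverging, so f₂ = −6.62 cm.
Lens 2: 1/d_i2 = 1/f₂ − 1/d_o2 = 1/(-6.62) − 1/(53.81) = -0.1696, so d_i2 = -5.89 cm.
The final image is virtual, 5.89 cm to the left of lens 2 (overall magnification ≈ -0.027).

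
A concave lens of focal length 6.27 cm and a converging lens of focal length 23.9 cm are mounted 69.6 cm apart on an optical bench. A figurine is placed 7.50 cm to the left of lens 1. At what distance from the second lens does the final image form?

Lens 1 is diverging, so f₁ = −6.27 cm.
Lens 1: 1/d_i1 = 1/f₁ − 1/d_o1 = 1/(-6.27) − 1/(7.50) = -0.2928, so d_i1 = -3.415 cm.
The intermediate image is 3.415 cm to the left of lens 1 (virtual), which is 69.6 − (-3.415) = 73.02 cm to the left of lens 2, so d_o2 = +73.02 cm.
Lens 2: 1/d_i2 = 1/f₂ − 1/d_o2 = 1/(23.9) − 1/(73.02) = 0.02815, so d_i2 = 35.5 cm.
The final image is real, 35.5 cm to the right of lens 2 (overall magnification ≈ -0.22).

35.5 cm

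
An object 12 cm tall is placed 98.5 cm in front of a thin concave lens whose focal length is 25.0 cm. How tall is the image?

For a concave lens, f = -25.0 cm.
1/d_i = 1/f − 1/d_o = 1/(-25.00) − 1/(98.5) = -0.05015, so d_i = -19.94 cm.
m = −d_i/d_o = +0.2024.
|h_i| = |m|·h_o = 0.2024 × 12 = 2.43 cm. The image is virtual, upright and reduced, on the same side as the object.

2.43 cm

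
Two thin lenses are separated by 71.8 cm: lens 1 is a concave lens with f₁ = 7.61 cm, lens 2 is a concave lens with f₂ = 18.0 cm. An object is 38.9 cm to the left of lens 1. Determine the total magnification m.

m = +0.0306

f₁ = −7.61 cm (diverging).
Lens 1: 1/d_i1 = 1/(-7.61) − 1/(38.9) = -0.1571, so d_i1 = -6.365 cm; m₁ = −d_i1/d_o1 = +0.1636.
d_o2 = 71.8 − (-6.365) = 78.16 cm.
f₂ = −18.0 cm (diverging).
Lens 2: 1/d_i2 = 1/(-18.0) − 1/(78.16) = -0.06835, so d_i2 = -14.63 cm; m₂ = −d_i2/d_o2 = +0.1872.
m = m₁·m₂ = (+0.1636)(+0.1872) = +0.0306.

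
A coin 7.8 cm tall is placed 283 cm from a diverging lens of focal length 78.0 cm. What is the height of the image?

1.69 cm

For a diverging lens, f = -78.0 cm.
1/d_i = 1/f − 1/d_o = 1/(-78.00) − 1/(283) = -0.01635, so d_i = -61.15 cm.
m = −d_i/d_o = +0.2161.
|h_i| = |m|·h_o = 0.2161 × 7.8 = 1.69 cm. The image is virtual, upright and reduced, on the same side as the object.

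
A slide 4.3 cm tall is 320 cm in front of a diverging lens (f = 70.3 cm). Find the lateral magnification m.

For a diverging lens, f = -70.3 cm.
1/d_i = 1/f − 1/d_o = 1/(-70.30) − 1/(320) = -0.01735, so d_i = -57.64 cm.
m = −d_i/d_o = −(-57.64)/(320) = +0.180.
The image is virtual, upright and reduced, on the same side as the object.

m = +0.180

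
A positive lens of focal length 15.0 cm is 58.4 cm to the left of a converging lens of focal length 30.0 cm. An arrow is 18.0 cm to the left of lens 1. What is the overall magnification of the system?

m = -2.44

Lens 1: 1/d_i1 = 1/(15.0) − 1/(18.0) = 0.01111, so d_i1 = 90.00 cm; m₁ = −d_i1/d_o1 = -5.000.
d_o2 = 58.4 − (90.00) = -31.60 cm (virtual object).
Lens 2: 1/d_i2 = 1/(30.0) − 1/(-31.60) = 0.06498, so d_i2 = 15.39 cm; m₂ = −d_i2/d_o2 = +0.4870.
m = m₁·m₂ = (-5.000)(+0.4870) = -2.44.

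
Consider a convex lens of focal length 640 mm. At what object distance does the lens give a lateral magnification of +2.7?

m = −d_i/d_o ⇒ d_i = −m·d_o.
1/f = 1/d_o + 1/d_i = 1/d_o − 1/(m·d_o) = (1 − 1/m)/d_o, so d_o = f(1 − 1/m) = (640.0)(1 − 1/(+2.7)) = 403 mm.

403 mm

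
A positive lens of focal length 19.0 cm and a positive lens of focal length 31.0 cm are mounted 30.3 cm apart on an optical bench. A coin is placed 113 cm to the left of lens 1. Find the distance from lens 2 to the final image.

9.82 cm

Lens 1: 1/d_i1 = 1/f₁ − 1/d_o1 = 1/(19.0) − 1/(113) = 0.04378, so d_i1 = 22.84 cm.
The intermediate image is 22.84 cm to the right of lens 1, which is 30.3 − (22.84) = 7.460 cm to the left of lens 2, so d_o2 = +7.460 cm.
Lens 2: 1/d_i2 = 1/f₂ − 1/d_o2 = 1/(31.0) − 1/(7.460) = -0.1018, so d_i2 = -9.82 cm.
The final image is virtual, 9.82 cm to the left of lens 2 (overall magnification ≈ -0.27).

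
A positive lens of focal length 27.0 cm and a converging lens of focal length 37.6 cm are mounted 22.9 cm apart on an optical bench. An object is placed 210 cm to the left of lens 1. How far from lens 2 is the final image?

6.65 cm

Lens 1: 1/d_i1 = 1/f₁ − 1/d_o1 = 1/(27.0) − 1/(210) = 0.03228, so d_i1 = 30.98 cm.
The intermediate image is 30.98 cm to the right of lens 1, which lies 8.080 cm to the right of lens 2 — a virtual object — so d_o2 = −8.080 cm.
Lens 2: 1/d_i2 = 1/f₂ − 1/d_o2 = 1/(37.6) − 1/(-8.080) = 0.1504, so d_i2 = 6.65 cm.
The final image is real, 6.65 cm to the right of lens 2 (overall magnification ≈ -0.12).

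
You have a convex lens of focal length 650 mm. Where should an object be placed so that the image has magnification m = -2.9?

m = −d_i/d_o ⇒ d_i = −m·d_o.
1/f = 1/d_o + 1/d_i = 1/d_o − 1/(m·d_o) = (1 − 1/m)/d_o, so d_o = f(1 − 1/m) = (650.0)(1 − 1/(-2.9)) = 874 mm.

874 mm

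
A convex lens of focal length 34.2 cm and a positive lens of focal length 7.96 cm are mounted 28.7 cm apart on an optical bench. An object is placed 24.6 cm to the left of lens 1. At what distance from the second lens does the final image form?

8.54 cm

Lens 1: 1/d_i1 = 1/f₁ − 1/d_o1 = 1/(34.2) − 1/(24.6) = -0.01141, so d_i1 = -87.64 cm.
The intermediate image is 87.64 cm to the left of lens 1 (virtual), which is 28.7 − (-87.64) = 116.3 cm to the left of lens 2, so d_o2 = +116.3 cm.
Lens 2: 1/d_i2 = 1/f₂ − 1/d_o2 = 1/(7.96) − 1/(116.3) = 0.1170, so d_i2 = 8.54 cm.
The final image is real, 8.54 cm to the right of lens 2 (overall magnification ≈ -0.26).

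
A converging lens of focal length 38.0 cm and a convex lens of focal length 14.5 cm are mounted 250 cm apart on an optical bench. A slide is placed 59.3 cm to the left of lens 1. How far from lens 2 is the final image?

Lens 1: 1/d_i1 = 1/f₁ − 1/d_o1 = 1/(38.0) − 1/(59.3) = 0.009452, so d_i1 = 105.8 cm.
The intermediate image is 105.8 cm to the right of lens 1, which is 250 − (105.8) = 144.2 cm to the left of lens 2, so d_o2 = +144.2 cm.
Lens 2: 1/d_i2 = 1/f₂ − 1/d_o2 = 1/(14.5) − 1/(144.2) = 0.06203, so d_i2 = 16.1 cm.
The final image is real, 16.1 cm to the right of lens 2 (overall magnification ≈ 0.20).

16.1 cm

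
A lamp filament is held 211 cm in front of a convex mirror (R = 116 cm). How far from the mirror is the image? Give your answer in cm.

f = R/2 = 116/2 = 58.00 cm; for a convex mirror, f = -58.00 cm.
Mirror equation: 1/s_i = 1/f − 1/s_o = 1/(-58.00) − 1/(211) = -0.01724 − 0.004739 = -0.02198, so s_i = -45.5 cm.
The image is virtual, upright and reduced, behind the mirror.

45.5 cm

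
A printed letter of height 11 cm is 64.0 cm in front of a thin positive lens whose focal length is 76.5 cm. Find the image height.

67.3 cm

1/d_i = 1/f − 1/d_o = 1/(76.50) − 1/(64.0) = -0.002553, so d_i = -391.7 cm.
m = −d_i/d_o = +6.120.
|h_i| = |m|·h_o = 6.120 × 11 = 67.3 cm. The image is virtual, upright and enlarged, on the same side as the object.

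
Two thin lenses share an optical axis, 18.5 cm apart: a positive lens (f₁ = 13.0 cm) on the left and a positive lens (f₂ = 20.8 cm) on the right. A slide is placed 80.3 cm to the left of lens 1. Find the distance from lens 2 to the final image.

Lens 1: 1/d_i1 = 1/f₁ − 1/d_o1 = 1/(13.0) − 1/(80.3) = 0.06447, so d_i1 = 15.51 cm.
The intermediate image is 15.51 cm to the right of lens 1, which is 18.5 − (15.51) = 2.990 cm to the left of lens 2, so d_o2 = +2.990 cm.
Lens 2: 1/d_i2 = 1/f₂ − 1/d_o2 = 1/(20.8) − 1/(2.990) = -0.2864, so d_i2 = -3.49 cm.
The final image is virtual, 3.49 cm to the left of lens 2 (overall magnification ≈ -0.23).

3.49 cm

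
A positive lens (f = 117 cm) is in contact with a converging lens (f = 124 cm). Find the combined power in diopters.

P = +1.66 D

P₁ = 1/f₁ = 1/(1.17 m) = +0.8547 D; P₂ = 1/f₂ = 1/(1.24 m) = +0.8065 D.
For thin lenses in contact, P = P₁ + P₂ = (+0.8547) + (+0.8065) = +1.66 D.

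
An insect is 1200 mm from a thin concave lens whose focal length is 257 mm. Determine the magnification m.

For a concave lens, f = -257 mm.
1/d_i = 1/f − 1/d_o = 1/(-257.0) − 1/(1200) = -0.004724, so d_i = -211.7 mm.
m = −d_i/d_o = −(-211.7)/(1200) = +0.176.
The image is virtual, upright and reduced, on the same side as the object.

m = +0.176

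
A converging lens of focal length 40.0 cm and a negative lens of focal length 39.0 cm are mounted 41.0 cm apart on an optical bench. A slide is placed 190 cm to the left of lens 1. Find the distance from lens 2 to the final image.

12.9 cm

Lens 1: 1/d_i1 = 1/f₁ − 1/d_o1 = 1/(40.0) − 1/(190) = 0.01974, so d_i1 = 50.67 cm.
The intermediate image is 50.67 cm to the right of lens 1, which lies 9.670 cm to the right of lens 2 — a virtual object — so d_o2 = −9.670 cm.
Lens 2 is diverging, so f₂ = −39.0 cm.
Lens 2: 1/d_i2 = 1/f₂ − 1/d_o2 = 1/(-39.0) − 1/(-9.670) = 0.07777, so d_i2 = 12.9 cm.
The final image is real, 12.9 cm to the right of lens 2 (overall magnification ≈ -0.35).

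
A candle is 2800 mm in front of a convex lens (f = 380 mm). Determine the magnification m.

m = -0.157

1/d_i = 1/f − 1/d_o = 1/(380.0) − 1/(2800) = 0.002274, so d_i = 439.7 mm.
m = −d_i/d_o = −(439.7)/(2800) = -0.157.
The image is real, inverted and reduced, on the far side of the lens.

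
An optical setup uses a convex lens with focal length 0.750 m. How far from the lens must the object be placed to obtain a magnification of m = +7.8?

0.654 m

m = −d_i/d_o ⇒ d_i = −m·d_o.
1/f = 1/d_o + 1/d_i = 1/d_o − 1/(m·d_o) = (1 − 1/m)/d_o, so d_o = f(1 − 1/m) = (0.7500)(1 − 1/(+7.8)) = 0.654 m.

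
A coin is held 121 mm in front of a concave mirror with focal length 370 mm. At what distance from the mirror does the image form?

Mirror equation: 1/d_i = 1/f − 1/d_o = 1/(370.0) − 1/(121) = 0.002703 − 0.008264 = -0.005562, so d_i = -180 mm.
The image is virtual, upright and enlarged, behind the mirror.

180 mm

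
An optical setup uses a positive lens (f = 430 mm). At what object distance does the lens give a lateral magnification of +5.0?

m = −d_i/d_o ⇒ d_i = −m·d_o.
1/f = 1/d_o + 1/d_i = 1/d_o − 1/(m·d_o) = (1 − 1/m)/d_o, so d_o = f(1 − 1/m) = (430.0)(1 − 1/(+5.0)) = 344 mm.

344 mm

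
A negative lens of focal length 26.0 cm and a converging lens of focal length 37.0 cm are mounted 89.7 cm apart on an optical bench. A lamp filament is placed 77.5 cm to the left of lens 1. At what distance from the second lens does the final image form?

56.0 cm

Lens 1 is diverging, so f₁ = −26.0 cm.
Lens 1: 1/d_i1 = 1/f₁ − 1/d_o1 = 1/(-26.0) − 1/(77.5) = -0.05136, so d_i1 = -19.47 cm.
The intermediate image is 19.47 cm to the left of lens 1 (virtual), which is 89.7 − (-19.47) = 109.2 cm to the left of lens 2, so d_o2 = +109.2 cm.
Lens 2: 1/d_i2 = 1/f₂ − 1/d_o2 = 1/(37.0) − 1/(109.2) = 0.01787, so d_i2 = 56.0 cm.
The final image is real, 56.0 cm to the right of lens 2 (overall magnification ≈ -0.13).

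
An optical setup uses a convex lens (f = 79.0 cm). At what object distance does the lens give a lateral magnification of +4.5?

61.4 cm

m = −d_i/d_o ⇒ d_i = −m·d_o.
1/f = 1/d_o + 1/d_i = 1/d_o − 1/(m·d_o) = (1 − 1/m)/d_o, so d_o = f(1 − 1/m) = (79.00)(1 − 1/(+4.5)) = 61.4 cm.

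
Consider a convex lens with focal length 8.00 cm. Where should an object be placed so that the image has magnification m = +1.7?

m = −d_i/d_o ⇒ d_i = −m·d_o.
1/f = 1/d_o + 1/d_i = 1/d_o − 1/(m·d_o) = (1 − 1/m)/d_o, so d_o = f(1 − 1/m) = (8.000)(1 − 1/(+1.7)) = 3.29 cm.

3.29 cm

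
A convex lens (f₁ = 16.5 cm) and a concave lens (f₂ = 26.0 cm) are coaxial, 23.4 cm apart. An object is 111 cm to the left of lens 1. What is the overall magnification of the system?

m = -0.151

Lens 1: 1/d_i1 = 1/(16.5) − 1/(111) = 0.05160, so d_i1 = 19.38 cm; m₁ = −d_i1/d_o1 = -0.1746.
d_o2 = 23.4 − (19.38) = 4.020 cm.
f₂ = −26.0 cm (diverging).
Lens 2: 1/d_i2 = 1/(-26.0) − 1/(4.020) = -0.2872, so d_i2 = -3.482 cm; m₂ = −d_i2/d_o2 = +0.8661.
m = m₁·m₂ = (-0.1746)(+0.8661) = -0.151.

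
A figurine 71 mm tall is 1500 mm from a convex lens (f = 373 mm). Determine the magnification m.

m = -0.331

1/d_i = 1/f − 1/d_o = 1/(373.0) − 1/(1500) = 0.002014, so d_i = 496.5 mm.
m = −d_i/d_o = −(496.5)/(1500) = -0.331.
The image is real, inverted and reduced, on the far side of the lens.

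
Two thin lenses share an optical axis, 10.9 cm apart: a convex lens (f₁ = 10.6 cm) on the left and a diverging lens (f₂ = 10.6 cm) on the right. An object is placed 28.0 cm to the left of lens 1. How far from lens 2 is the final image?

14.7 cm

Lens 1: 1/d_i1 = 1/f₁ − 1/d_o1 = 1/(10.6) − 1/(28.0) = 0.05863, so d_i1 = 17.06 cm.
The intermediate image is 17.06 cm to the right of lens 1, which lies 6.160 cm to the right of lens 2 — a virtual object — so d_o2 = −6.160 cm.
Lens 2 is diverging, so f₂ = −10.6 cm.
Lens 2: 1/d_i2 = 1/f₂ − 1/d_o2 = 1/(-10.6) − 1/(-6.160) = 0.06800, so d_i2 = 14.7 cm.
The final image is real, 14.7 cm to the right of lens 2 (overall magnification ≈ -1.5).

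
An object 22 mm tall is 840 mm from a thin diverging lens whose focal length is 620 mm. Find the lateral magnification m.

m = +0.425

For a diverging lens, f = -620 mm.
1/d_i = 1/f − 1/d_o = 1/(-620.0) − 1/(840) = -0.002803, so d_i = -356.7 mm.
m = −d_i/d_o = −(-356.7)/(840) = +0.425.
The image is virtual, upright and reduced, on the same side as the object.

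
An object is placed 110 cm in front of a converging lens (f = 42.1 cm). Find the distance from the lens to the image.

Lens equation: 1/q = 1/f − 1/p = 1/(42.10) − 1/(110) = 0.02375 − 0.009091 = 0.01466, so q = 68.2 cm.
The image is real, inverted and reduced, on the far side of the lens.

68.2 cm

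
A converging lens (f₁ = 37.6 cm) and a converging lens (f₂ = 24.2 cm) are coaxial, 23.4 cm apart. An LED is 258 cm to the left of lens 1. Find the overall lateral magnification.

Lens 1: 1/d_i1 = 1/(37.6) − 1/(258) = 0.02272, so d_i1 = 44.01 cm; m₁ = −d_i1/d_o1 = -0.1706.
d_o2 = 23.4 − (44.01) = -20.61 cm (virtual object).
Lens 2: 1/d_i2 = 1/(24.2) − 1/(-20.61) = 0.08984, so d_i2 = 11.13 cm; m₂ = −d_i2/d_o2 = +0.5401.
m = m₁·m₂ = (-0.1706)(+0.5401) = -0.0921.

m = -0.0921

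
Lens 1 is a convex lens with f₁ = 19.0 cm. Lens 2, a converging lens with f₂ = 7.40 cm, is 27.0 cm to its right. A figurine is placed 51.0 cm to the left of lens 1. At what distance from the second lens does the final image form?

2.27 cm

Lens 1: 1/d_i1 = 1/f₁ − 1/d_o1 = 1/(19.0) − 1/(51.0) = 0.03302, so d_i1 = 30.28 cm.
The intermediate image is 30.28 cm to the right of lens 1, which lies 3.280 cm to the right of lens 2 — a virtual object — so d_o2 = −3.280 cm.
Lens 2: 1/d_i2 = 1/f₂ − 1/d_o2 = 1/(7.40) − 1/(-3.280) = 0.4400, so d_i2 = 2.27 cm.
The final image is real, 2.27 cm to the right of lens 2 (overall magnification ≈ -0.41).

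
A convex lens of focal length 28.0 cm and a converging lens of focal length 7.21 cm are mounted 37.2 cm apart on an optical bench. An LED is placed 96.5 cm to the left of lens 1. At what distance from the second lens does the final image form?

Lens 1: 1/d_i1 = 1/f₁ − 1/d_o1 = 1/(28.0) − 1/(96.5) = 0.02535, so d_i1 = 39.45 cm.
The intermediate image is 39.45 cm to the right of lens 1, which lies 2.250 cm to the right of lens 2 — a virtual object — so d_o2 = −2.250 cm.
Lens 2: 1/d_i2 = 1/f₂ − 1/d_o2 = 1/(7.21) − 1/(-2.250) = 0.5831, so d_i2 = 1.71 cm.
The final image is real, 1.71 cm to the right of lens 2 (overall magnification ≈ -0.31).

1.71 cm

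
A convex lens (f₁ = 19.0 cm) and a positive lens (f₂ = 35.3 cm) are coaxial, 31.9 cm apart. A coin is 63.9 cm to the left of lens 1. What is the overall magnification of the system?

Lens 1: 1/d_i1 = 1/(19.0) − 1/(63.9) = 0.03698, so d_i1 = 27.04 cm; m₁ = −d_i1/d_o1 = -0.4232.
d_o2 = 31.9 − (27.04) = 4.860 cm.
Lens 2: 1/d_i2 = 1/(35.3) − 1/(4.860) = -0.1774, so d_i2 = -5.636 cm; m₂ = −d_i2/d_o2 = +1.160.
m = m₁·m₂ = (-0.4232)(+1.160) = -0.491.

m = -0.491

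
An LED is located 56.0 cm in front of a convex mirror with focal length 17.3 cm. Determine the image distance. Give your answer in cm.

For a convex mirror, f = -17.3 cm.
Mirror equation: 1/v = 1/f − 1/u = 1/(-17.30) − 1/(56.0) = -0.05780 − 0.01786 = -0.07566, so v = -13.2 cm.
The image is virtual, upright and reduced, behind the mirror.

13.2 cm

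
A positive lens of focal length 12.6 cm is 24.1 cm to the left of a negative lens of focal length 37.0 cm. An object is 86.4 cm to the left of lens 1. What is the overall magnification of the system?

m = -0.136

Lens 1: 1/d_i1 = 1/(12.6) − 1/(86.4) = 0.06779, so d_i1 = 14.75 cm; m₁ = −d_i1/d_o1 = -0.1707.
d_o2 = 24.1 − (14.75) = 9.350 cm.
f₂ = −37.0 cm (diverging).
Lens 2: 1/d_i2 = 1/(-37.0) − 1/(9.350) = -0.1340, so d_i2 = -7.464 cm; m₂ = −d_i2/d_o2 = +0.7983.
m = m₁·m₂ = (-0.1707)(+0.7983) = -0.136.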